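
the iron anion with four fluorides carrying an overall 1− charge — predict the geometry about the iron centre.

Summing ligand charges against the −1 overall charge gives an oxidation state of +3 for iron.
Fe sits in group 8, so the d-electron count is 8 − 3 = 5.
With 4 monodentate ligands the coordination number is 4.
Fluoride is a weak-field ligand.
A high-spin d⁵ ion has zero CFSE in either geometry, so four ligands adopt the sterically favoured tetrahedral geometry.

tetrahedral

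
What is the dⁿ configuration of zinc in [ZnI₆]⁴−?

Each iodide is −1; balancing the −4 overall charge requires Zn(II).
Group 12 minus oxidation state 2 gives a d¹⁰ configuration.

d¹⁰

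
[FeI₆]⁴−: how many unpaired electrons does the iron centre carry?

4 unpaired electrons

Each iodide is −1; balancing the −4 overall charge requires Fe(II).
Group 8 minus oxidation state 2 gives a d⁶ configuration.
The spin state decides the count: Iodide is a weak-field ligand for a first-row metal, so the complex is high-spin.
An octahedral high-spin d⁶ ion is t₂g⁴e_g², giving 4 unpaired electrons.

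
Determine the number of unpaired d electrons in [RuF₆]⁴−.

0 unpaired electrons

Summing ligand charges against the −4 overall charge gives an oxidation state of +2 for ruthenium.
Ruthenium is a group-8 element; Ru(II) is therefore d⁶.
The spin state decides the count: a 4d ion has a large Δₒ and is invariably low-spin.
An octahedral low-spin d⁶ ion is t₂g⁶e_g⁰, giving 0 unpaired electrons.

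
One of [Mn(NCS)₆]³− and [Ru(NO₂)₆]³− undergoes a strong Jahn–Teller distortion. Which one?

[Mn(NCS)₆]³−: Summing ligand charges against the −3 overall charge gives an oxidation state of +3 for manganese. Group 7 minus oxidation state 3 gives a d⁴ configuration. Isothiocyanate is a weak-field ligand for a first-row metal, so the complex is high-spin. The t₂g³e_g¹ (high-spin) configuration has an unevenly filled e_g set; the Jahn–Teller theorem predicts a tetragonal distortion (typically axial elongation) to lift the degeneracy.
[Ru(NO₂)₆]³−: Ligand charges: each nitro (N-bound nitrite) is −1. With an overall charge of −3 the ruthenium centre must be in the +3 oxidation state. Group 8 minus oxidation state 3 gives a d⁵ configuration. A 4d ion has a large Δₒ and is invariably low-spin. The d⁵ configuration leaves the e_g set evenly filled (or empty) — no strong Jahn–Teller driving force.

[Mn(NCS)₆]³−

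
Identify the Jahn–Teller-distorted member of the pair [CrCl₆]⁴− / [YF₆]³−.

[CrCl₆]⁴−: Each chloride is −1; balancing the −4 overall charge requires Cr(II). Chromium is a group-6 element; Cr(II) is therefore d⁴. Chloride is a weak-field ligand for a first-row metal, so the complex is high-spin. The t₂g³e_g¹ (high-spin) configuration has an unevenly filled e_g set; the Jahn–Teller theorem predicts a tetragonal distortion (typically axial elongation) to lift the degeneracy.
[YF₆]³−: Each fluoride is −1; balancing the −3 overall charge requires Y(III). Group 3 minus oxidation state 3 gives a d⁰ configuration. The d⁰ configuration leaves the e_g set evenly filled (or empty) — no strong Jahn–Teller driving force.

[CrCl₆]⁴−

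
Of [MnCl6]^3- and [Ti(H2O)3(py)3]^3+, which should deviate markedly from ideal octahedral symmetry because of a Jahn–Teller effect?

[MnCl6]^3-

[MnCl6]^3-: Summing ligand charges against the −3 overall charge gives an oxidation state of +3 for manganese. Manganese is a group-7 element; Mn(III) is therefore d⁴. Chloride is a weak-field ligand for a first-row metal, so the complex is high-spin. The t₂g³e_g¹ (high-spin) configuration has an unevenly filled e_g set; the Jahn–Teller theorem predicts a tetragonal distortion (typically axial elongation) to lift the degeneracy.
[Ti(H2O)3(py)3]^3+: Water is neutral; pyridine is neutral; balancing the +3 overall charge requires Ti(III). Ti sits in group 4, so the d-electron count is 4 − 3 = 1. The d¹ configuration leaves the e_g set evenly filled (or empty) — no strong Jahn–Teller driving force.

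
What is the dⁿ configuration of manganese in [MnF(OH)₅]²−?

Each fluoride is −1; each hydroxide is −1; balancing the −2 overall charge requires Mn(IV).
Mn sits in group 7, so the d-electron count is 7 − 4 = 3.

d3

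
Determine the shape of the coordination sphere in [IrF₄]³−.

Ligand charges: each fluoride is −1. With an overall charge of −3 the iridium centre must be in the +1 oxidation state.
Group 9 minus oxidation state 1 gives a d⁸ configuration.
Coordination number: 4.
A 5d d⁸ ion has a large crystal-field splitting; square planar leaves the high-energy d_{x²−y²} orbital empty and maximises CFSE.

square planar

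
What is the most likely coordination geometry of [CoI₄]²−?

tetrahedral

Summing ligand charges against the −2 overall charge gives an oxidation state of +2 for cobalt.
Group 9 minus oxidation state 2 gives a d⁷ configuration.
Coordination number: 4.
Iodide is a weak-field ligand.
For a high-spin 3d d⁷ ion with weak-field ligands the small Δₜ gives little square-planar CFSE advantage, so four ligands adopt the sterically favoured tetrahedral geometry.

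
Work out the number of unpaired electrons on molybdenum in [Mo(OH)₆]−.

Each hydroxide is −1; balancing the −1 overall charge requires Mo(V).
Group 6 minus oxidation state 5 gives a d¹ configuration.
In an octahedral field the d¹ configuration is t₂g¹e_g⁰ (only one arrangement possible), giving 1 unpaired electron.

1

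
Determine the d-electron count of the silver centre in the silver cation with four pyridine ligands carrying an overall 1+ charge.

Ligand charges: pyridine is neutral. With an overall charge of +1 the silver centre must be in the +1 oxidation state.
Ag sits in group 11, so the d-electron count is 11 − 1 = 10.

d¹⁰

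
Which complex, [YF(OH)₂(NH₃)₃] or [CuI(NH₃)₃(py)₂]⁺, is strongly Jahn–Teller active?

[YF(OH)₂(NH₃)₃]: Each fluoride is −1; each hydroxide is −1; ammonia is neutral; balancing the 0 overall charge requires Y(III). Yttrium is a group-3 element; Y(III) is therefore d⁰. The d⁰ configuration leaves the e_g set evenly filled (or empty) — no strong Jahn–Teller driving force.
[CuI(NH₃)₃(py)₂]⁺: Each iodide is −1; ammonia is neutral; pyridine is neutral; balancing the +1 overall charge requires Cu(II). Cu sits in group 11, so the d-electron count is 11 − 2 = 9. The t₂g⁶e_g³ configuration has an unevenly filled e_g set; the Jahn–Teller theorem predicts a tetragonal distortion (typically axial elongation) to lift the degeneracy.

[CuI(NH₃)₃(py)₂]⁺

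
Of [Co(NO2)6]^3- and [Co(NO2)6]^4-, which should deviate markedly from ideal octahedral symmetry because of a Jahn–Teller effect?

[Co(NO2)6]^4-

[Co(NO2)6]^3-: Each nitro (N-bound nitrite) is −1; balancing the −3 overall charge requires Co(III). Cobalt is a group-9 element; Co(III) is therefore d⁶. Co(III) has an exceptionally large octahedral splitting and is low-spin with essentially every ligand except fluoride. The d⁶ configuration leaves the e_g set evenly filled (or empty) — no strong Jahn–Teller driving force.
[Co(NO2)6]^4-: Summing ligand charges against the −4 overall charge gives an oxidation state of +2 for cobalt. Group 9 minus oxidation state 2 gives a d⁷ configuration. Nitro (N-bound nitrite) is a strong-field ligand (high in the spectrochemical series) for a first-row metal, so the complex is low-spin. The t₂g⁶e_g¹ (low-spin) configuration has an unevenly filled e_g set; the Jahn–Teller theorem predicts a tetragonal distortion (typically axial elongation) to lift the degeneracy.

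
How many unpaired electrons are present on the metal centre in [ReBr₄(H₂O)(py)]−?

2

Ligand charges: each bromide is −1; water is neutral; pyridine is neutral. With an overall charge of −1 the rhenium centre must be in the +3 oxidation state.
Group 7 minus oxidation state 3 gives a d⁴ configuration.
The spin state decides the count: a 5d ion has a large Δₒ and is invariably low-spin.
An octahedral low-spin d⁴ ion is t₂g⁴e_g⁰, giving 2 unpaired electrons.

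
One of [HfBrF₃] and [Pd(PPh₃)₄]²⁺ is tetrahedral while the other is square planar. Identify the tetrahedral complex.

[HfBrF₃]

For [HfBrF₃]: Ligand charges: each bromide is −1; each fluoride is −1. With an overall charge of 0 the hafnium centre must be in the +4 oxidation state. Hafnium is a group-4 element; Hf(IV) is therefore d⁰. A d⁰ ion has no crystal-field stabilisation preference between square planar and tetrahedral, so four ligands adopt the sterically favoured tetrahedral geometry. → tetrahedral.
For [Pd(PPh₃)₄]²⁺: Ligand charges: triphenylphosphine is neutral. With an overall charge of +2 the palladium centre must be in the +2 oxidation state. Pd sits in group 10, so the d-electron count is 10 − 2 = 8. A 4d d⁸ ion has a large crystal-field splitting; square planar leaves the high-energy d_{x²−y²} orbital empty and maximises CFSE. → square planar.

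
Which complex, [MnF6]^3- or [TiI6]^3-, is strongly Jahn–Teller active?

[MnF6]^3-

[MnF6]^3-: Summing ligand charges against the −3 overall charge gives an oxidation state of +3 for manganese. Manganese is a group-7 element; Mn(III) is therefore d⁴. Fluoride is a weak-field ligand for a first-row metal, so the complex is high-spin. The t₂g³e_g¹ (high-spin) configuration has an unevenly filled e_g set; the Jahn–Teller theorem predicts a tetragonal distortion (typically axial elongation) to lift the degeneracy.
[TiI6]^3-: Summing ligand charges against the −3 overall charge gives an oxidation state of +3 for titanium. Titanium is a group-4 element; Ti(III) is therefore d¹. The d¹ configuration leaves the e_g set evenly filled (or empty) — no strong Jahn–Teller driving force.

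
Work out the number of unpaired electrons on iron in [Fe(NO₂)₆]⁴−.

0

Each nitro (N-bound nitrite) is −1; balancing the −4 overall charge requires Fe(II).
Group 8 minus oxidation state 2 gives a d⁶ configuration.
The spin state decides the count: Nitro (N-bound nitrite) is a strong-field ligand (high in the spectrochemical series) for a first-row metal, so the complex is low-spin.
An octahedral low-spin d⁶ ion is t₂g⁶e_g⁰, giving 0 unpaired electrons.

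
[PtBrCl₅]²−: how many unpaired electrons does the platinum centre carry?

0

Ligand charges: each bromide is −1; each chloride is −1. With an overall charge of −2 the platinum centre must be in the +4 oxidation state.
Pt sits in group 10, so the d-electron count is 10 − 4 = 6.
The spin state decides the count: a 5d ion has a large Δₒ and is invariably low-spin.
An octahedral low-spin d⁶ ion is t₂g⁶e_g⁰, giving 0 unpaired electrons.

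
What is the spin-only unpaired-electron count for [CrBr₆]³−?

3

Summing ligand charges against the −3 overall charge gives an oxidation state of +3 for chromium.
Cr sits in group 6, so the d-electron count is 6 − 3 = 3.
In an octahedral field the d³ configuration is t₂g³e_g⁰ (only one arrangement possible), giving 3 unpaired electrons.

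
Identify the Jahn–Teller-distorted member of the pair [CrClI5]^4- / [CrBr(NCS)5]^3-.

[CrClI5]^4-

[CrClI5]^4-: Ligand charges: each chloride is −1; each iodide is −1. With an overall charge of −4 the chromium centre must be in the +2 oxidation state. Cr sits in group 6, so the d-electron count is 6 − 2 = 4. Chloride and iodide are weak-field ligands for a first-row metal, so the complex is high-spin. The t₂g³e_g¹ (high-spin) configuration has an unevenly filled e_g set; the Jahn–Teller theorem predicts a tetragonal distortion (typically axial elongation) to lift the degeneracy.
[CrBr(NCS)5]^3-: Ligand charges: each bromide is −1; each isothiocyanate is −1. With an overall charge of −3 the chromium centre must be in the +3 oxidation state. Cr sits in group 6, so the d-electron count is 6 − 3 = 3. The d³ configuration leaves the e_g set evenly filled (or empty) — no strong Jahn–Teller driving force.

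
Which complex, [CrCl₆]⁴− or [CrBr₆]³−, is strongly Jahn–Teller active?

[CrCl₆]⁴−

[CrCl₆]⁴−: Ligand charges: each chloride is −1. With an overall charge of −4 the chromium centre must be in the +2 oxidation state. Group 6 minus oxidation state 2 gives a d⁴ configuration. Chloride is a weak-field ligand for a first-row metal, so the complex is high-spin. The t₂g³e_g¹ (high-spin) configuration has an unevenly filled e_g set; the Jahn–Teller theorem predicts a tetragonal distortion (typically axial elongation) to lift the degeneracy.
[CrBr₆]³−: Summing ligand charges against the −3 overall charge gives an oxidation state of +3 for chromium. Group 6 minus oxidation state 3 gives a d³ configuration. The d³ configuration leaves the e_g set evenly filled (or empty) — no strong Jahn–Teller driving force.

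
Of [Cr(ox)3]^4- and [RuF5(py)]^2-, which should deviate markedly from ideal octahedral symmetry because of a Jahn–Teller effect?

[Cr(ox)3]^4-

[Cr(ox)3]^4-: Each oxalate is −2; balancing the −4 overall charge requires Cr(II). Group 6 minus oxidation state 2 gives a d⁴ configuration. Oxalate is a weak-field ligand for a first-row metal, so the complex is high-spin. The t₂g³e_g¹ (high-spin) configuration has an unevenly filled e_g set; the Jahn–Teller theorem predicts a tetragonal distortion (typically axial elongation) to lift the degeneracy.
[RuF5(py)]^2-: Each fluoride is −1; pyridine is neutral; balancing the −2 overall charge requires Ru(III). Ruthenium is a group-8 element; Ru(III) is therefore d⁵. A 4d ion has a large Δₒ and is invariably low-spin. The d⁵ configuration leaves the e_g set evenly filled (or empty) — no strong Jahn–Teller driving force.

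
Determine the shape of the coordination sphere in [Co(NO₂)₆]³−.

Each nitro (N-bound nitrite) is −1; balancing the −3 overall charge requires Co(III).
Co sits in group 9, so the d-electron count is 9 − 3 = 6.
Coordination number: 6.
Six donors around a single metal centre give an octahedral coordination sphere.

octahedral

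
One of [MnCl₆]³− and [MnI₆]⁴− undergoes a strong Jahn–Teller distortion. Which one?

[MnCl₆]³−: Summing ligand charges against the −3 overall charge gives an oxidation state of +3 for manganese. Group 7 minus oxidation state 3 gives a d⁴ configuration. Chloride is a weak-field ligand for a first-row metal, so the complex is high-spin. The t₂g³e_g¹ (high-spin) configuration has an unevenly filled e_g set; the Jahn–Teller theorem predicts a tetragonal distortion (typically axial elongation) to lift the degeneracy.
[MnI₆]⁴−: Each iodide is −1; balancing the −4 overall charge requires Mn(II). Manganese is a group-7 element; Mn(II) is therefore d⁵. Iodide is a weak-field ligand for a first-row metal, so the complex is high-spin. The d⁵ configuration leaves the e_g set evenly filled (or empty) — no strong Jahn–Teller driving force.

[MnCl₆]³−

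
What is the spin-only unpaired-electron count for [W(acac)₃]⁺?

2

Each acetylacetonate is −1; balancing the +1 overall charge requires W(IV).
Tungsten is a group-6 element; W(IV) is therefore d².
Counting donor atoms: 3×acetylacetonate (bidentate) → 6 donors. Coordination number = 6.
In an octahedral field the d² configuration is t₂g²e_g⁰ (only one arrangement possible), giving 2 unpaired electrons.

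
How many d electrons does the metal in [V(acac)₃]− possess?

Summing ligand charges against the −1 overall charge gives an oxidation state of +2 for vanadium.
Vanadium is a group-5 element; V(II) is therefore d³.

d3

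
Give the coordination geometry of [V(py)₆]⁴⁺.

Pyridine is neutral; balancing the +4 overall charge requires V(IV).
V sits in group 5, so the d-electron count is 5 − 4 = 1.
With 6 monodentate ligands the coordination number is 6.
Six donors around a single metal centre give an octahedral coordination sphere.

octahedral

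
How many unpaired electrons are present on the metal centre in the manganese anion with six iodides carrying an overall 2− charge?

Summing ligand charges against the −2 overall charge gives an oxidation state of +4 for manganese.
Mn sits in group 7, so the d-electron count is 7 − 4 = 3.
In an octahedral field the d³ configuration is t₂g³e_g⁰ (only one arrangement possible), giving 3 unpaired electrons.

3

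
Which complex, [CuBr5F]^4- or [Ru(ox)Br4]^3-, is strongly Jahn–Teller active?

[CuBr5F]^4-

[CuBr5F]^4-: Each bromide is −1; each fluoride is −1; balancing the −4 overall charge requires Cu(II). Group 11 minus oxidation state 2 gives a d⁹ configuration. The t₂g⁶e_g³ configuration has an unevenly filled e_g set; the Jahn–Teller theorem predicts a tetragonal distortion (typically axial elongation) to lift the degeneracy.
[Ru(ox)Br4]^3-: Ligand charges: each oxalate is −2; each bromide is −1. With an overall charge of −3 the ruthenium centre must be in the +3 oxidation state. Group 8 minus oxidation state 3 gives a d⁵ configuration. A 4d ion has a large Δₒ and is invariably low-spin. The d⁵ configuration leaves the e_g set evenly filled (or empty) — no strong Jahn–Teller driving force.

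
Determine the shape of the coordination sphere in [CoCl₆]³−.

octahedral

Summing ligand charges against the −3 overall charge gives an oxidation state of +3 for cobalt.
Group 9 minus oxidation state 3 gives a d⁶ configuration.
Coordination number: 6.
Six donors around a single metal centre give an octahedral coordination sphere.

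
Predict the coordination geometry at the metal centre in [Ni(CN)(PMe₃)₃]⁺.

Summing ligand charges against the +1 overall charge gives an oxidation state of +2 for nickel.
Ni sits in group 10, so the d-electron count is 10 − 2 = 8.
With 4 monodentate ligands the coordination number is 4.
Cyanide and trimethylphosphine are strong-field ligands (high in the spectrochemical series).
A 3d d⁸ ion with strong-field ligands gains enough CFSE to favour square planar over tetrahedral.

square planar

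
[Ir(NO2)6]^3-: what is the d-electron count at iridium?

Ligand charges: each nitro (N-bound nitrite) is −1. With an overall charge of −3 the iridium centre must be in the +3 oxidation state.
Group 9 minus oxidation state 3 gives a d⁶ configuration.

d⁶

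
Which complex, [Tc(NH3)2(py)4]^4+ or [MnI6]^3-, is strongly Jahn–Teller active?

[MnI6]^3-

[Tc(NH3)2(py)4]^4+: Ligand charges: ammonia is neutral; pyridine is neutral. With an overall charge of +4 the technetium centre must be in the +4 oxidation state. Group 7 minus oxidation state 4 gives a d³ configuration. The d³ configuration leaves the e_g set evenly filled (or empty) — no strong Jahn–Teller driving force.
[MnI6]^3-: Ligand charges: each iodide is −1. With an overall charge of −3 the manganese centre must be in the +3 oxidation state. Manganese is a group-7 element; Mn(III) is therefore d⁴. Iodide is a weak-field ligand for a first-row metal, so the complex is high-spin. The t₂g³e_g¹ (high-spin) configuration has an unevenly filled e_g set; the Jahn–Teller theorem predicts a tetragonal distortion (typically axial elongation) to lift the degeneracy.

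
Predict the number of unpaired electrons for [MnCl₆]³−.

4

Summing ligand charges against the −3 overall charge gives an oxidation state of +3 for manganese.
Group 7 minus oxidation state 3 gives a d⁴ configuration.
The spin state decides the count: Chloride is a weak-field ligand for a first-row metal, so the complex is high-spin.
An octahedral high-spin d⁴ ion is t₂g³e_g¹, giving 4 unpaired electrons.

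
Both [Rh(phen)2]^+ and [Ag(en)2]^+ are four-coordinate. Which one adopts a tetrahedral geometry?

For [Rh(phen)2]^+: 1,10-phenanthroline is neutral; balancing the +1 overall charge requires Rh(I). Group 9 minus oxidation state 1 gives a d⁸ configuration. A 4d d⁸ ion has a large crystal-field splitting; square planar leaves the high-energy d_{x²−y²} orbital empty and maximises CFSE. → square planar.
For [Ag(en)2]^+: Ligand charges: ethylenediamine is neutral. With an overall charge of +1 the silver centre must be in the +1 oxidation state. Group 11 minus oxidation state 1 gives a d¹⁰ configuration. A d¹⁰ ion has no crystal-field stabilisation preference between square planar and tetrahedral, so four ligands adopt the sterically favoured tetrahedral geometry. → tetrahedral.

[Ag(en)2]^+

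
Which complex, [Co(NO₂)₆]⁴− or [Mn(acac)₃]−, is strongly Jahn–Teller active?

[Co(NO₂)₆]⁴−: Each nitro (N-bound nitrite) is −1; balancing the −4 overall charge requires Co(II). Cobalt is a group-9 element; Co(II) is therefore d⁷. Nitro (N-bound nitrite) is a strong-field ligand (high in the spectrochemical series) for a first-row metal, so the complex is low-spin. The t₂g⁶e_g¹ (low-spin) configuration has an unevenly filled e_g set; the Jahn–Teller theorem predicts a tetragonal distortion (typically axial elongation) to lift the degeneracy.
[Mn(acac)₃]−: Summing ligand charges against the −1 overall charge gives an oxidation state of +2 for manganese. Group 7 minus oxidation state 2 gives a d⁵ configuration. Acetylacetonate is a weak-field ligand for a first-row metal, so the complex is high-spin. The d⁵ configuration leaves the e_g set evenly filled (or empty) — no strong Jahn–Teller driving force.

[Co(NO₂)₆]⁴−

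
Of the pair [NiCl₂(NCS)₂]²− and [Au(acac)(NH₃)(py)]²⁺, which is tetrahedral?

For [NiCl₂(NCS)₂]²−: Each chloride is −1; each isothiocyanate is −1; balancing the −2 overall charge requires Ni(II). Ni sits in group 10, so the d-electron count is 10 − 2 = 8. Chloride and isothiocyanate are weak-field ligands. With weak-field ligands the CFSE gain from square planar is small, so a 3d d⁸ ion takes the sterically preferred tetrahedral geometry. → tetrahedral.
For [Au(acac)(NH₃)(py)]²⁺: Ligand charges: each acetylacetonate is −1; ammonia is neutral; pyridine is neutral. With an overall charge of +2 the gold centre must be in the +3 oxidation state. Au sits in group 11, so the d-electron count is 11 − 3 = 8. A 5d d⁸ ion has a large crystal-field splitting; square planar leaves the high-energy d_{x²−y²} orbital empty and maximises CFSE. → square planar.

[NiCl₂(NCS)₂]²−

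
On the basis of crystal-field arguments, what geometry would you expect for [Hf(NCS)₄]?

Each isothiocyanate is −1; balancing the 0 overall charge requires Hf(IV).
Group 4 minus oxidation state 4 gives a d⁰ configuration.
Coordination number: 4.
A d⁰ ion has no crystal-field stabilisation preference between square planar and tetrahedral, so four ligands adopt the sterically favoured tetrahedral geometry.

tetrahedral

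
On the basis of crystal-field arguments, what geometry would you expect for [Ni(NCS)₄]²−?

Ligand charges: each isothiocyanate is −1. With an overall charge of −2 the nickel centre must be in the +2 oxidation state.
Ni sits in group 10, so the d-electron count is 10 − 2 = 8.
With 4 monodentate ligands the coordination number is 4.
Isothiocyanate is a weak-field ligand.
With weak-field ligands the CFSE gain from square planar is small, so a 3d d⁸ ion takes the sterically preferred tetrahedral geometry.

tetrahedral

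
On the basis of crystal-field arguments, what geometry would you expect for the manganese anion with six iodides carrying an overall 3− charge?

octahedral

Ligand charges: each iodide is −1. With an overall charge of −3 the manganese centre must be in the +3 oxidation state.
Manganese is a group-7 element; Mn(III) is therefore d⁴.
With 6 monodentate ligands the coordination number is 6.
Six donors around a single metal centre give an octahedral coordination sphere.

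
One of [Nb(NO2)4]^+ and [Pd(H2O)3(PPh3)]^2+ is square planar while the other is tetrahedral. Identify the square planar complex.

[Pd(H2O)3(PPh3)]^2+

For [Nb(NO2)4]^+: Summing ligand charges against the +1 overall charge gives an oxidation state of +5 for niobium. Nb sits in group 5, so the d-electron count is 5 − 5 = 0. A d⁰ ion has no crystal-field stabilisation preference between square planar and tetrahedral, so four ligands adopt the sterically favoured tetrahedral geometry. → tetrahedral.
For [Pd(H2O)3(PPh3)]^2+: Ligand charges: water is neutral; triphenylphosphine is neutral. With an overall charge of +2 the palladium centre must be in the +2 oxidation state. Group 10 minus oxidation state 2 gives a d⁸ configuration. A 4d d⁸ ion has a large crystal-field splitting; square planar leaves the high-energy d_{x²−y²} orbital empty and maximises CFSE. → square planar.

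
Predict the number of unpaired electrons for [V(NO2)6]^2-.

1 unpaired electron

Each nitro (N-bound nitrite) is −1; balancing the −2 overall charge requires V(IV).
V sits in group 5, so the d-electron count is 5 − 4 = 1.
In an octahedral field the d¹ configuration is t₂g¹e_g⁰ (only one arrangement possible), giving 1 unpaired electron.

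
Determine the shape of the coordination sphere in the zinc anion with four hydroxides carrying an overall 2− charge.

Ligand charges: each hydroxide is −1. With an overall charge of −2 the zinc centre must be in the +2 oxidation state.
Group 12 minus oxidation state 2 gives a d¹⁰ configuration.
Coordination number: 4.
A d¹⁰ ion has no crystal-field stabilisation preference between square planar and tetrahedral, so four ligands adopt the sterically favoured tetrahedral geometry.

tetrahedral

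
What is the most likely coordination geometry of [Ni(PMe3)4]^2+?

Summing ligand charges against the +2 overall charge gives an oxidation state of +2 for nickel.
Nickel is a group-10 element; Ni(II) is therefore d⁸.
With 4 monodentate ligands the coordination number is 4.
Trimethylphosphine is a strong-field ligand (high in the spectrochemical series).
A 3d d⁸ ion with strong-field ligands gains enough CFSE to favour square planar over tetrahedral.

square planar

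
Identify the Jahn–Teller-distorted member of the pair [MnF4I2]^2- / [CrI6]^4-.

[CrI6]^4-

[MnF4I2]^2-: Summing ligand charges against the −2 overall charge gives an oxidation state of +4 for manganese. Manganese is a group-7 element; Mn(IV) is therefore d³. The d³ configuration leaves the e_g set evenly filled (or empty) — no strong Jahn–Teller driving force.
[CrI6]^4-: Ligand charges: each iodide is −1. With an overall charge of −4 the chromium centre must be in the +2 oxidation state. Chromium is a group-6 element; Cr(II) is therefore d⁴. Iodide is a weak-field ligand for a first-row metal, so the complex is high-spin. The t₂g³e_g¹ (high-spin) configuration has an unevenly filled e_g set; the Jahn–Teller theorem predicts a tetragonal distortion (typically axial elongation) to lift the degeneracy.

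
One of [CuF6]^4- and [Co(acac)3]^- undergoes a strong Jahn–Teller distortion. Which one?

[CuF6]^4-

[CuF6]^4-: Each fluoride is −1; balancing the −4 overall charge requires Cu(II). Copper is a group-11 element; Cu(II) is therefore d⁹. The t₂g⁶e_g³ configuration has an unevenly filled e_g set; the Jahn–Teller theorem predicts a tetragonal distortion (typically axial elongation) to lift the degeneracy.
[Co(acac)3]^-: Ligand charges: each acetylacetonate is −1. With an overall charge of −1 the cobalt centre must be in the +2 oxidation state. Co sits in group 9, so the d-electron count is 9 − 2 = 7. Acetylacetonate is a weak-field ligand for a first-row metal, so the complex is high-spin. The d⁷ configuration leaves the e_g set evenly filled (or empty) — no strong Jahn–Teller driving force.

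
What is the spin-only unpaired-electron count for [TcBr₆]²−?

3

Ligand charges: each bromide is −1. With an overall charge of −2 the technetium centre must be in the +4 oxidation state.
Tc sits in group 7, so the d-electron count is 7 − 4 = 3.
In an octahedral field the d³ configuration is t₂g³e_g⁰ (only one arrangement possible), giving 3 unpaired electrons.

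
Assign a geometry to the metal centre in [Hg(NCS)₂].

linear

Each isothiocyanate is −1; balancing the 0 overall charge requires Hg(II).
Hg sits in group 12, so the d-electron count is 12 − 2 = 10.
With 2 monodentate ligands the coordination number is 2.
A d¹⁰ ion with only two ligands adopts a linear arrangement (sp hybridisation; no CFSE preference).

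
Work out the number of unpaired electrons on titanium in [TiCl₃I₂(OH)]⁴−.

Each chloride is −1; each iodide is −1; each hydroxide is −1; balancing the −4 overall charge requires Ti(II).
Titanium is a group-4 element; Ti(II) is therefore d².
In an octahedral field the d² configuration is t₂g²e_g⁰ (only one arrangement possible), giving 2 unpaired electrons.

2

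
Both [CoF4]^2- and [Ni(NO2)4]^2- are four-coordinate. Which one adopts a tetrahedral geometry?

[CoF4]^2-

For [CoF4]^2-: Ligand charges: each fluoride is −1. With an overall charge of −2 the cobalt centre must be in the +2 oxidation state. Cobalt is a group-9 element; Co(II) is therefore d⁷. For a high-spin 3d d⁷ ion with weak-field ligands the small Δₜ gives little square-planar CFSE advantage, so four ligands adopt the sterically favoured tetrahedral geometry. → tetrahedral.
For [Ni(NO2)4]^2-: Each nitro (N-bound nitrite) is −1; balancing the −2 overall charge requires Ni(II). Group 10 minus oxidation state 2 gives a d⁸ configuration. Nitro (N-bound nitrite) is a strong-field ligand (high in the spectrochemical series). A 3d d⁸ ion with strong-field ligands gains enough CFSE to favour square planar over tetrahedral. → square planar.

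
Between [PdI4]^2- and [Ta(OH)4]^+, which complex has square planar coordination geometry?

[PdI4]^2-

For [PdI4]^2-: Ligand charges: each iodide is −1. With an overall charge of −2 the palladium centre must be in the +2 oxidation state. Group 10 minus oxidation state 2 gives a d⁸ configuration. A 4d d⁸ ion has a large crystal-field splitting; square planar leaves the high-energy d_{x²−y²} orbital empty and maximises CFSE. → square planar.
For [Ta(OH)4]^+: Each hydroxide is −1; balancing the +1 overall charge requires Ta(V). Group 5 minus oxidation state 5 gives a d⁰ configuration. A d⁰ ion has no crystal-field stabilisation preference between square planar and tetrahedral, so four ligands adopt the sterically favoured tetrahedral geometry. → tetrahedral.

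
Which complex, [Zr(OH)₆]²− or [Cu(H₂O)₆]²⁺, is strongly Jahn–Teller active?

[Cu(H₂O)₆]²⁺

[Zr(OH)₆]²−: Each hydroxide is −1; balancing the −2 overall charge requires Zr(IV). Group 4 minus oxidation state 4 gives a d⁰ configuration. The d⁰ configuration leaves the e_g set evenly filled (or empty) — no strong Jahn–Teller driving force.
[Cu(H₂O)₆]²⁺: Summing ligand charges against the +2 overall charge gives an oxidation state of +2 for copper. Cu sits in group 11, so the d-electron count is 11 − 2 = 9. The t₂g⁶e_g³ configuration has an unevenly filled e_g set; the Jahn–Teller theorem predicts a tetragonal distortion (typically axial elongation) to lift the degeneracy.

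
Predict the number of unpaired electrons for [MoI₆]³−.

3 unpaired electrons

Summing ligand charges against the −3 overall charge gives an oxidation state of +3 for molybdenum.
Mo sits in group 6, so the d-electron count is 6 − 3 = 3.
In an octahedral field the d³ configuration is t₂g³e_g⁰ (only one arrangement possible), giving 3 unpaired electrons.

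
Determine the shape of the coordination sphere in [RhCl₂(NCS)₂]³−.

Summing ligand charges against the −3 overall charge gives an oxidation state of +1 for rhodium.
Rhodium is a group-9 element; Rh(I) is therefore d⁸.
With 4 monodentate ligands the coordination number is 4.
A 4d d⁸ ion has a large crystal-field splitting; square planar leaves the high-energy d_{x²−y²} orbital empty and maximises CFSE.

square planar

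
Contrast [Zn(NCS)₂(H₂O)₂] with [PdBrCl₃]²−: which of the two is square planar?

[PdBrCl₃]²−

For [Zn(NCS)₂(H₂O)₂]: Each isothiocyanate is −1; water is neutral; balancing the 0 overall charge requires Zn(II). Zn sits in group 12, so the d-electron count is 12 − 2 = 10. A d¹⁰ ion has no crystal-field stabilisation preference between square planar and tetrahedral, so four ligands adopt the sterically favoured tetrahedral geometry. → tetrahedral.
For [PdBrCl₃]²−: Summing ligand charges against the −2 overall charge gives an oxidation state of +2 for palladium. Group 10 minus oxidation state 2 gives a d⁸ configuration. A 4d d⁸ ion has a large crystal-field splitting; square planar leaves the high-energy d_{x²−y²} orbital empty and maximises CFSE. → square planar.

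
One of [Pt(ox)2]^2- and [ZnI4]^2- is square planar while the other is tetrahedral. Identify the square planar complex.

For [Pt(ox)2]^2-: Each oxalate is −2; balancing the −2 overall charge requires Pt(II). Pt sits in group 10, so the d-electron count is 10 − 2 = 8. A 5d d⁸ ion has a large crystal-field splitting; square planar leaves the high-energy d_{x²−y²} orbital empty and maximises CFSE. → square planar.
For [ZnI4]^2-: Ligand charges: each iodide is −1. With an overall charge of −2 the zinc centre must be in the +2 oxidation state. Zinc is a group-12 element; Zn(II) is therefore d¹⁰. A d¹⁰ ion has no crystal-field stabilisation preference between square planar and tetrahedral, so four ligands adopt the sterically favoured tetrahedral geometry. → tetrahedral.

[Pt(ox)2]^2-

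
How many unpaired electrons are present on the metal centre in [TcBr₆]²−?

3 unpaired electrons

Summing ligand charges against the −2 overall charge gives an oxidation state of +4 for technetium.
Technetium is a group-7 element; Tc(IV) is therefore d³.
In an octahedral field the d³ configuration is t₂g³e_g⁰ (only one arrangement possible), giving 3 unpaired electrons.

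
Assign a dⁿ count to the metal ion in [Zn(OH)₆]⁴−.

d10

Summing ligand charges against the −4 overall charge gives an oxidation state of +2 for zinc.
Zn sits in group 12, so the d-electron count is 12 − 2 = 10.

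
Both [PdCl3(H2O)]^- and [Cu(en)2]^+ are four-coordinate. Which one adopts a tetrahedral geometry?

For [PdCl3(H2O)]^-: Summing ligand charges against the −1 overall charge gives an oxidation state of +2 for palladium. Group 10 minus oxidation state 2 gives a d⁸ configuration. A 4d d⁸ ion has a large crystal-field splitting; square planar leaves the high-energy d_{x²−y²} orbital empty and maximises CFSE. → square planar.
For [Cu(en)2]^+: Ethylenediamine is neutral; balancing the +1 overall charge requires Cu(I). Copper is a group-11 element; Cu(I) is therefore d¹⁰. A d¹⁰ ion has no crystal-field stabilisation preference between square planar and tetrahedral, so four ligands adopt the sterically favoured tetrahedral geometry. → tetrahedral.

[Cu(en)2]^+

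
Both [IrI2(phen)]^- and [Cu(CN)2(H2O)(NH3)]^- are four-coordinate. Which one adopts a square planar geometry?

For [IrI2(phen)]^-: Each iodide is −1; 1,10-phenanthroline is neutral; balancing the −1 overall charge requires Ir(I). Iridium is a group-9 element; Ir(I) is therefore d⁸. A 5d d⁸ ion has a large crystal-field splitting; square planar leaves the high-energy d_{x²−y²} orbital empty and maximises CFSE. → square planar.
For [Cu(CN)2(H2O)(NH3)]^-: Each cyanide is −1; water is neutral; ammonia is neutral; balancing the −1 overall charge requires Cu(I). Cu sits in group 11, so the d-electron count is 11 − 1 = 10. A d¹⁰ ion has no crystal-field stabilisation preference between square planar and tetrahedral, so four ligands adopt the sterically favoured tetrahedral geometry. → tetrahedral.

[IrI2(phen)]^-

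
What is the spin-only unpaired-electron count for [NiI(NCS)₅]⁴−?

Ligand charges: each iodide is −1; each isothiocyanate is −1. With an overall charge of −4 the nickel centre must be in the +2 oxidation state.
Ni sits in group 10, so the d-electron count is 10 − 2 = 8.
In an octahedral field the d⁸ configuration is t₂g⁶e_g² (only one arrangement possible), giving 2 unpaired electrons.

2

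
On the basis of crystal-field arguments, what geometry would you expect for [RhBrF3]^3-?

Summing ligand charges against the −3 overall charge gives an oxidation state of +1 for rhodium.
Rh sits in group 9, so the d-electron count is 9 − 1 = 8.
Coordination number: 4.
A 4d d⁸ ion has a large crystal-field splitting; square planar leaves the high-energy d_{x²−y²} orbital empty and maximises CFSE.

square planar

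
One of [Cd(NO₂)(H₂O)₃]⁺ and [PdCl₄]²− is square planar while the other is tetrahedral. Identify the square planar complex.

For [Cd(NO₂)(H₂O)₃]⁺: Ligand charges: each nitro (N-bound nitrite) is −1; water is neutral. With an overall charge of +1 the cadmium centre must be in the +2 oxidation state. Cd sits in group 12, so the d-electron count is 12 − 2 = 10. A d¹⁰ ion has no crystal-field stabilisation preference between square planar and tetrahedral, so four ligands adopt the sterically favoured tetrahedral geometry. → tetrahedral.
For [PdCl₄]²−: Summing ligand charges against the −2 overall charge gives an oxidation state of +2 for palladium. Group 10 minus oxidation state 2 gives a d⁸ configuration. A 4d d⁸ ion has a large crystal-field splitting; square planar leaves the high-energy d_{x²−y²} orbital empty and maximises CFSE. → square planar.

[PdCl₄]²−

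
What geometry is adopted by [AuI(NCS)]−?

linear

Summing ligand charges against the −1 overall charge gives an oxidation state of +1 for gold.
Au sits in group 11, so the d-electron count is 11 − 1 = 10.
Coordination number: 2.
A d¹⁰ ion with only two ligands adopts a linear arrangement (sp hybridisation; no CFSE preference).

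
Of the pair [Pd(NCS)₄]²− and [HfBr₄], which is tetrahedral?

For [Pd(NCS)₄]²−: Each isothiocyanate is −1; balancing the −2 overall charge requires Pd(II). Group 10 minus oxidation state 2 gives a d⁸ configuration. A 4d d⁸ ion has a large crystal-field splitting; square planar leaves the high-energy d_{x²−y²} orbital empty and maximises CFSE. → square planar.
For [HfBr₄]: Ligand charges: each bromide is −1. With an overall charge of 0 the hafnium centre must be in the +4 oxidation state. Hafnium is a group-4 element; Hf(IV) is therefore d⁰. A d⁰ ion has no crystal-field stabilisation preference between square planar and tetrahedral, so four ligands adopt the sterically favoured tetrahedral geometry. → tetrahedral.

[HfBr₄]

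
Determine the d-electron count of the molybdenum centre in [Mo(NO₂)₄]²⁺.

Ligand charges: each nitro (N-bound nitrite) is −1. With an overall charge of +2 the molybdenum centre must be in the +6 oxidation state.
Mo sits in group 6, so the d-electron count is 6 − 6 = 0.

d⁰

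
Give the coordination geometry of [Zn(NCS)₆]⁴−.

octahedral

Each isothiocyanate is −1; balancing the −4 overall charge requires Zn(II).
Zn sits in group 12, so the d-electron count is 12 − 2 = 10.
Coordination number: 6.
Six donors around a single metal centre give an octahedral coordination sphere.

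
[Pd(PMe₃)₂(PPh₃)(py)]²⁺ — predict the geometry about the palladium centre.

square planar

Trimethylphosphine is neutral; triphenylphosphine is neutral; pyridine is neutral; balancing the +2 overall charge requires Pd(II).
Palladium is a group-10 element; Pd(II) is therefore d⁸.
With 4 monodentate ligands the coordination number is 4.
A 4d d⁸ ion has a large crystal-field splitting; square planar leaves the high-energy d_{x²−y²} orbital empty and maximises CFSE.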